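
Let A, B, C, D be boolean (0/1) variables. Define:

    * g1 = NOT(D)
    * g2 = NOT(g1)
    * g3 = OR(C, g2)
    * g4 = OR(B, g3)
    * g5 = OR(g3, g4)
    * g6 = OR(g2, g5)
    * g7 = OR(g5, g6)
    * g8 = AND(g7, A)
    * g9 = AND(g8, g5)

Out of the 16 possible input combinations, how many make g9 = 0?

9

g9 = AND(g8, g5) must be 0, so at least one of g8, g5 is 0.
Enumerating the 16 input combinations, 9 give g9 = 0 and 7 give g9 = 1.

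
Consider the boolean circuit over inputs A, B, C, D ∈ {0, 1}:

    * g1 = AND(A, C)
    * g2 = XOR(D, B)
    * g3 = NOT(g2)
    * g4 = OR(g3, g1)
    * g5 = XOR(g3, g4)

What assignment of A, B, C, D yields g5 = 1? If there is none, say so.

g5 = XOR(g3, g4) must be 1, so g3 and g4 differ.
Check with A=1 B=0 C=1 D=1:
g1 = AND(A, C) = AND(1, 1) = 1
g2 = XOR(D, B) = XOR(1, 0) = 1
g3 = NOT(g2) = NOT 1 = 0
g4 = OR(g3, g1) = OR(0, 1) = 1
g5 = XOR(g3, g4) = XOR(0, 1) = 1
So g5 = 1 as required.

A=1 B=0 C=1 D=1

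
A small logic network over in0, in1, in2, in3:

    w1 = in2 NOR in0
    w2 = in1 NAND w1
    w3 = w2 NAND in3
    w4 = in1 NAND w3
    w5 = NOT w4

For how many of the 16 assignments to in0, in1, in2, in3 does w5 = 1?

5

w5 = NOT w4 must be 1, so w4 = 0.
w4 = in1 NAND w3 must be 0, so both in1 = 1 and w3 = 1.
w3 = w2 NAND in3 must be 1, so at least one of w2, in3 is 0.
Enumerating the 16 input combinations, 5 give w5 = 1 and 11 give w5 = 0.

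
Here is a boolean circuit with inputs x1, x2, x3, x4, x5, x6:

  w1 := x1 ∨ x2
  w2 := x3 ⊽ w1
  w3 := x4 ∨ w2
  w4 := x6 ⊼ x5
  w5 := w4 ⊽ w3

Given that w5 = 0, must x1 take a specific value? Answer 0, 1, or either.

either

Both values of x1 occur among assignments with w5 = 0:
  x1=0: x1=0, x2=0, x3=0, x4=0, x5=0, x6=0
  x1=1: x1=1, x2=0, x3=0, x4=0, x5=0, x6=0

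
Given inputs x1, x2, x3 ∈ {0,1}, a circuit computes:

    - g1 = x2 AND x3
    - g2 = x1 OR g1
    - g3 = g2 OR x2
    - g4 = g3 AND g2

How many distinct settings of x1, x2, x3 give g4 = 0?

3

g4 = g3 AND g2 must be 0, so at least one of g3, g2 is 0.
Enumerating the 8 input combinations, 3 give g4 = 0 and 5 give g4 = 1.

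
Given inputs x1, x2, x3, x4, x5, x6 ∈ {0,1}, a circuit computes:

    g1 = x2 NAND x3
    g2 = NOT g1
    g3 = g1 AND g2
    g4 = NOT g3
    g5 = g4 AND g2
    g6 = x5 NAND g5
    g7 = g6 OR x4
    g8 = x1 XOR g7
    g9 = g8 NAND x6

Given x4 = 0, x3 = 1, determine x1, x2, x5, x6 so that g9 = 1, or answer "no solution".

x1=1, x2=0, x5=0, x6=1

g9 = g8 NAND x6 must be 1, so at least one of g8, x6 is 0.
Check with x4 = 0, x3 = 1 and x1=1, x2=0, x5=0, x6=1:
g1 = x2 NAND x3 = 0 NAND 1 = 1
g2 = NOT g1 = NOT 1 = 0
g3 = g1 AND g2 = 1 AND 0 = 0
g4 = NOT g3 = NOT 0 = 1
g5 = g4 AND g2 = 1 AND 0 = 0
g6 = x5 NAND g5 = 0 NAND 0 = 1
g7 = g6 OR x4 = 1 OR 0 = 1
g8 = x1 XOR g7 = 1 XOR 1 = 0
g9 = g8 NAND x6 = 0 NAND 1 = 1
So g9 = 1.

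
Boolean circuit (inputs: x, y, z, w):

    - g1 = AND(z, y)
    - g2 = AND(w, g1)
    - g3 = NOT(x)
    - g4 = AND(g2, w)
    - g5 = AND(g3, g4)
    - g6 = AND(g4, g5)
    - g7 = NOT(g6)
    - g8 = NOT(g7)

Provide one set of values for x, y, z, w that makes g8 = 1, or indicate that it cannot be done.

x=0, y=1, z=1, w=1

g8 = NOT(g7) must be 1, so g7 = 0.
g7 = NOT(g6) must be 0, so g6 = 1.
g6 = AND(g4, g5) must be 1, so both g4 = 1 and g5 = 1.
Check with x=0, y=1, z=1, w=1:
g1 = AND(z, y) = AND(1, 1) = 1
g2 = AND(w, g1) = AND(1, 1) = 1
g3 = NOT(x) = NOT 0 = 1
g4 = AND(g2, w) = AND(1, 1) = 1
g5 = AND(g3, g4) = AND(1, 1) = 1
g6 = AND(g4, g5) = AND(1, 1) = 1
g7 = NOT(g6) = NOT 1 = 0
g8 = NOT(g7) = NOT 0 = 1
So g8 = 1 as required.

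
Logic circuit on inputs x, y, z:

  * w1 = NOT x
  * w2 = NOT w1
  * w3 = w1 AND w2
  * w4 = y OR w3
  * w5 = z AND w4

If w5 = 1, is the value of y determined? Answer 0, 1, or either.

w5 = z AND w4 must be 1, so both z = 1 and w4 = 1.
Every assignment with w5 = 1 has y = 1; there are 2 such assignment(s).
  x=0, y=1, z=1
  x=1, y=1, z=1

1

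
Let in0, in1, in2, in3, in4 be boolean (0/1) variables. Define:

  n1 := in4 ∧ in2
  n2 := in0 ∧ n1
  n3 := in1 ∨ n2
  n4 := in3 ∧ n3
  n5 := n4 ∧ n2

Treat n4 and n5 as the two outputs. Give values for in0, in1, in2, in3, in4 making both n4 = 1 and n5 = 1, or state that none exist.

in0=1, in1=0, in2=1, in3=1, in4=1

Check with in0=1, in1=0, in2=1, in3=1, in4=1:
n1 = in4 ∧ in2 = 1 ∧ 1 = 1
n2 = in0 ∧ n1 = 1 ∧ 1 = 1
n3 = in1 ∨ n2 = 0 ∨ 1 = 1
n4 = in3 ∧ n3 = 1 ∧ 1 = 1
n5 = n4 ∧ n2 = 1 ∧ 1 = 1
So n4 = 1 and n5 = 1.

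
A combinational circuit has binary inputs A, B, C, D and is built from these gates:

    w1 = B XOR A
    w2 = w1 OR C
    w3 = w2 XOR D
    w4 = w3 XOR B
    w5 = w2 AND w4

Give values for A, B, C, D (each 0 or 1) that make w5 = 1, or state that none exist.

Check with A=0 B=1 C=1 D=1:
w1 = B XOR A = 1 XOR 0 = 1
w2 = w1 OR C = 1 OR 1 = 1
w3 = w2 XOR D = 1 XOR 1 = 0
w4 = w3 XOR B = 0 XOR 1 = 1
w5 = w2 AND w4 = 1 AND 1 = 1
So w5 = 1 as required.

A=0 B=1 C=1 D=1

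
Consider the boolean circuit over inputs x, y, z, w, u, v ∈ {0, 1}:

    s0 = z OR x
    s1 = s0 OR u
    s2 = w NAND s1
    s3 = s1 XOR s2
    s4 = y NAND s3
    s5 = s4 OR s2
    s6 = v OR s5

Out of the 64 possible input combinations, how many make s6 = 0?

7

s6 = v OR s5 must be 0, so both v = 0 and s5 = 0.
Enumerating the 64 input combinations, 7 give s6 = 0 and 57 give s6 = 1.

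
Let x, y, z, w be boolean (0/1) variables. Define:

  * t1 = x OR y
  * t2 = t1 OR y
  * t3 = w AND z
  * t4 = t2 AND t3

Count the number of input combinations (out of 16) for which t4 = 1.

t4 = t2 AND t3 must be 1, so both t2 = 1 and t3 = 1.
t2 = t1 OR y must be 1, so at least one of t1, y is 1.
t3 = w AND z must be 1, so both w = 1 and z = 1.
Satisfying assignments:
  x=0, y=1, z=1, w=1
  x=1, y=0, z=1, w=1
  x=1, y=1, z=1, w=1

3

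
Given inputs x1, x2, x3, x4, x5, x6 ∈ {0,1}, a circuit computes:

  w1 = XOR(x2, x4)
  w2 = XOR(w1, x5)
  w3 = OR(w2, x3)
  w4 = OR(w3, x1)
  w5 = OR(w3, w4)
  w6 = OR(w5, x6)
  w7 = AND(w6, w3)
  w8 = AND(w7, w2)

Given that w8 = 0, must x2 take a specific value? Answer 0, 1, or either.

Both values of x2 occur among assignments with w8 = 0:
  x2=0: x1=0, x2=0, x3=0, x4=0, x5=0, x6=0
  x2=1: x1=0, x2=1, x3=0, x4=0, x5=1, x6=0

either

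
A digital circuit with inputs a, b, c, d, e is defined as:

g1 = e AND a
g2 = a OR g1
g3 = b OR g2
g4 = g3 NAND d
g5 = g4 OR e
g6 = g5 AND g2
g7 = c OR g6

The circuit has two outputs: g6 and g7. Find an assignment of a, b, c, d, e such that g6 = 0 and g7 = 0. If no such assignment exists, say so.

a=0, b=1, c=0, d=1, e=0

Check with a=0, b=1, c=0, d=1, e=0:
g1 = e AND a = 0 AND 0 = 0
g2 = a OR g1 = 0 OR 0 = 0
g3 = b OR g2 = 1 OR 0 = 1
g4 = g3 NAND d = 1 NAND 1 = 0
g5 = g4 OR e = 0 OR 0 = 0
g6 = g5 AND g2 = 0 AND 0 = 0
g7 = c OR g6 = 0 OR 0 = 0
So g6 = 0 and g7 = 0.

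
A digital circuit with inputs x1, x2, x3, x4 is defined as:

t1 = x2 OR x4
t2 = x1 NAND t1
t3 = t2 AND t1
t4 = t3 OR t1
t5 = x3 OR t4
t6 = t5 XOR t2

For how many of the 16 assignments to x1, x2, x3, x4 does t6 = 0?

t6 = t5 XOR t2 must be 0, so t5 and t2 are equal.
Enumerating the 16 input combinations, 8 give t6 = 0 and 8 give t6 = 1.

8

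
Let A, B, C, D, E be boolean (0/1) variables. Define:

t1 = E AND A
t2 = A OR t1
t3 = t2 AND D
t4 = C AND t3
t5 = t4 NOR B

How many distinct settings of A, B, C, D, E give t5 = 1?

14

t5 = t4 NOR B must be 1, so both t4 = 0 and B = 0.
Enumerating the 32 input combinations, 14 give t5 = 1 and 18 give t5 = 0.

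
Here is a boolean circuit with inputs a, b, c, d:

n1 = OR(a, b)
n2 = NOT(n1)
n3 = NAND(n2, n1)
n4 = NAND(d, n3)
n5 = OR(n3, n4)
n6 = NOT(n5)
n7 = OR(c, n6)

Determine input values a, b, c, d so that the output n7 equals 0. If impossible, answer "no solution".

a=1, b=1, c=0, d=1

n7 = OR(c, n6) must be 0, so both c = 0 and n6 = 0.
n6 = NOT(n5) must be 0, so n5 = 1.
n5 = OR(n3, n4) must be 1, so at least one of n3, n4 is 1.
Check with a=1, b=1, c=0, d=1:
n1 = OR(a, b) = OR(1, 1) = 1
n2 = NOT(n1) = NOT 1 = 0
n3 = NAND(n2, n1) = NAND(0, 1) = 1
n4 = NAND(d, n3) = NAND(1, 1) = 0
n5 = OR(n3, n4) = OR(1, 0) = 1
n6 = NOT(n5) = NOT 1 = 0
n7 = OR(c, n6) = OR(0, 0) = 0
So n7 = 0 as required.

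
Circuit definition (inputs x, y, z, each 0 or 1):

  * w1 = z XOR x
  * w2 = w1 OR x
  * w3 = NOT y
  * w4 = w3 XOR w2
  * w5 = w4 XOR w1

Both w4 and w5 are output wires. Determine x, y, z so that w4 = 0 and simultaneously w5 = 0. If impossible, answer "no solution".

x=1 y=0 z=1

Check with x=1 y=0 z=1:
w1 = z XOR x = 1 XOR 1 = 0
w2 = w1 OR x = 0 OR 1 = 1
w3 = NOT y = NOT 0 = 1
w4 = w3 XOR w2 = 1 XOR 1 = 0
w5 = w4 XOR w1 = 0 XOR 0 = 0
So w4 = 0 and w5 = 0.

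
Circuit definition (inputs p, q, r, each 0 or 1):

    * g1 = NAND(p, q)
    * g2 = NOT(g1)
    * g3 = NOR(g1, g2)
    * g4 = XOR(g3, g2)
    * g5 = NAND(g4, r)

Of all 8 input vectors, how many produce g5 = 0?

g5 = NAND(g4, r) must be 0, so both g4 = 1 and r = 1.
Satisfying assignments:
  p=1, q=1, r=1

1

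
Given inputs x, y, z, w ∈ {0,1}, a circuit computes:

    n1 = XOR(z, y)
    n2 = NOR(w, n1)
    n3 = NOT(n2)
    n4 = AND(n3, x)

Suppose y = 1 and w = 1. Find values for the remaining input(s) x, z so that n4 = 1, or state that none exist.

x=1, z=0

Check with y = 1 and w = 1 and x=1, z=0:
n1 = XOR(z, y) = XOR(0, 1) = 1
n2 = NOR(w, n1) = NOR(1, 1) = 0
n3 = NOT(n2) = NOT 0 = 1
n4 = AND(n3, x) = AND(1, 1) = 1
So n4 = 1.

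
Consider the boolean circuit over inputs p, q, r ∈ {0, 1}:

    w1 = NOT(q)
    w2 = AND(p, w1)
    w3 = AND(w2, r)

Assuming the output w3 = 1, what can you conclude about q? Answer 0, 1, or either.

w3 = AND(w2, r) must be 1, so both w2 = 1 and r = 1.
w2 = AND(p, w1) must be 1, so both p = 1 and w1 = 1.
Every assignment with w3 = 1 has q = 0; there are 1 such assignment(s).
  p=1, q=0, r=1

0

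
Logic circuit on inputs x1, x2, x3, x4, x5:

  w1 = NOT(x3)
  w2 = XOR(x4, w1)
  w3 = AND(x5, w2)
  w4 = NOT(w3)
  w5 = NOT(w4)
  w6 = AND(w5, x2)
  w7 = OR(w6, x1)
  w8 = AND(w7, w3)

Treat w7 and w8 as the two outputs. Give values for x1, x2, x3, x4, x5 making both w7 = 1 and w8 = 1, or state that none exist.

Check with x1=1, x2=0, x3=1, x4=1, x5=1:
w1 = NOT(x3) = NOT 1 = 0
w2 = XOR(x4, w1) = XOR(1, 0) = 1
w3 = AND(x5, w2) = AND(1, 1) = 1
w4 = NOT(w3) = NOT 1 = 0
w5 = NOT(w4) = NOT 0 = 1
w6 = AND(w5, x2) = AND(1, 0) = 0
w7 = OR(w6, x1) = OR(0, 1) = 1
w8 = AND(w7, w3) = AND(1, 1) = 1
So w7 = 1 and w8 = 1.

x1=1, x2=0, x3=1, x4=1, x5=1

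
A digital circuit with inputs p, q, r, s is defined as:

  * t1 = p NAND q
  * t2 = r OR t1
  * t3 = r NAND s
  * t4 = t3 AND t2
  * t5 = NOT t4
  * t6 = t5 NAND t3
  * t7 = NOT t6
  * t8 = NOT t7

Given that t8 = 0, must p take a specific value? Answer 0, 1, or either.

1

t8 = NOT t7 must be 0, so t7 = 1.
t7 = NOT t6 must be 1, so t6 = 0.
Every assignment with t8 = 0 has p = 1; there are 2 such assignment(s).
  p=1, q=1, r=0, s=0
  p=1, q=1, r=0, s=1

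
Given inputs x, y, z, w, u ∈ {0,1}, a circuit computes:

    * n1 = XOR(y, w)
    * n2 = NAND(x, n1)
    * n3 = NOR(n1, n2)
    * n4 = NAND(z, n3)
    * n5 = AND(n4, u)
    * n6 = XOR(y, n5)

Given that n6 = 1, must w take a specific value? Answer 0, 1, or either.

either

Both values of w occur among assignments with n6 = 1:
  w=0: x=0, y=0, z=0, w=0, u=1
  w=1: x=0, y=0, z=0, w=1, u=1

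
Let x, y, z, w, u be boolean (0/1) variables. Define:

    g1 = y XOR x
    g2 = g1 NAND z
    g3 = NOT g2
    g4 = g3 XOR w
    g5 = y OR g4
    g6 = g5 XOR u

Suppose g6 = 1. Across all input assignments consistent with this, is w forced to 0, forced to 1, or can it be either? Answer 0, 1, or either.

either

Both values of w occur among assignments with g6 = 1:
  w=0: x=0, y=0, z=0, w=0, u=1
  w=1: x=0, y=0, z=0, w=1, u=0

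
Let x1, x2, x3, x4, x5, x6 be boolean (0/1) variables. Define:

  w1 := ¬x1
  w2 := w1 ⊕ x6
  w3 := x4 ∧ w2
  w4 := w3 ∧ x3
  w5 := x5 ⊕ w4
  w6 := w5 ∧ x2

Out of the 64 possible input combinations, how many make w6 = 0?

w6 = w5 ∧ x2 must be 0, so at least one of w5, x2 is 0.
Enumerating the 64 input combinations, 48 give w6 = 0 and 16 give w6 = 1.

48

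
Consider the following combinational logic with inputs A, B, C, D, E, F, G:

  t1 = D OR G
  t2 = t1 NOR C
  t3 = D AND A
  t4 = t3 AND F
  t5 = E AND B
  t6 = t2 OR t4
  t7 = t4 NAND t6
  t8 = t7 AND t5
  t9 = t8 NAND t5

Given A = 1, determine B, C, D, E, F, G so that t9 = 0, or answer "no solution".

B=1, C=1, D=0, E=1, F=0, G=1

t9 = t8 NAND t5 must be 0, so both t8 = 1 and t5 = 1.
Check with A = 1 and B=1, C=1, D=0, E=1, F=0, G=1:
t1 = D OR G = 0 OR 1 = 1
t2 = t1 NOR C = 1 NOR 1 = 0
t3 = D AND A = 0 AND 1 = 0
t4 = t3 AND F = 0 AND 0 = 0
t5 = E AND B = 1 AND 1 = 1
t6 = t2 OR t4 = 0 OR 0 = 0
t7 = t4 NAND t6 = 0 NAND 0 = 1
t8 = t7 AND t5 = 1 AND 1 = 1
t9 = t8 NAND t5 = 1 NAND 1 = 0
So t9 = 0.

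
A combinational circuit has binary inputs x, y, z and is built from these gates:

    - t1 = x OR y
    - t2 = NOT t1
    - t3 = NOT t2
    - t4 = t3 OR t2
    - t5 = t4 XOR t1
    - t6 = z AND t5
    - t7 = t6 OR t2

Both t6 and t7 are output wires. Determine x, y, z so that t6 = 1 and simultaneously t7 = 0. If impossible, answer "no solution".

no solution exists

Across all 8 input combinations, none give both t6 = 1 and t7 = 0.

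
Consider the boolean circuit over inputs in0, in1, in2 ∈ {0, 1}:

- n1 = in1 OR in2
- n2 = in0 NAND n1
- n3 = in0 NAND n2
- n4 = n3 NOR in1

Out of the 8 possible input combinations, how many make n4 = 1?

n4 = n3 NOR in1 must be 1, so both n3 = 0 and in1 = 0.
n3 = in0 NAND n2 must be 0, so both in0 = 1 and n2 = 1.
Enumerating the 8 input combinations, 1 give n4 = 1 and 7 give n4 = 0.

1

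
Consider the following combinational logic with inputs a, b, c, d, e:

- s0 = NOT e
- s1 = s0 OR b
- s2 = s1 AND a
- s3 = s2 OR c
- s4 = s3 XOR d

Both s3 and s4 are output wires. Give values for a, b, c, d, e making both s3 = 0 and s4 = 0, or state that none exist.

a=0, b=0, c=0, d=0, e=0

Check with a=0, b=0, c=0, d=0, e=0:
s0 = NOT e = NOT 0 = 1
s1 = s0 OR b = 1 OR 0 = 1
s2 = s1 AND a = 1 AND 0 = 0
s3 = s2 OR c = 0 OR 0 = 0
s4 = s3 XOR d = 0 XOR 0 = 0
So s3 = 0 and s4 = 0.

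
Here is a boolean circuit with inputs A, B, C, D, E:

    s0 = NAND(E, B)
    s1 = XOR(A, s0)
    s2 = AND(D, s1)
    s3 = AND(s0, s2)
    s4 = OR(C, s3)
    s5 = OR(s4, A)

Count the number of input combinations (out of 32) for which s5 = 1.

s5 = OR(s4, A) must be 1, so at least one of s4, A is 1.
Enumerating the 32 input combinations, 27 give s5 = 1 and 5 give s5 = 0.

27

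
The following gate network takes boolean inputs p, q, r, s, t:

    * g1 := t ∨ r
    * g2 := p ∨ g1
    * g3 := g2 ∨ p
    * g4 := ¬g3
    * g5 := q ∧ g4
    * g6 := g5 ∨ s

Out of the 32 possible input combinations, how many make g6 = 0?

g6 = g5 ∨ s must be 0, so both g5 = 0 and s = 0.
g5 = q ∧ g4 must be 0, so at least one of q, g4 is 0.
Enumerating the 32 input combinations, 15 give g6 = 0 and 17 give g6 = 1.

15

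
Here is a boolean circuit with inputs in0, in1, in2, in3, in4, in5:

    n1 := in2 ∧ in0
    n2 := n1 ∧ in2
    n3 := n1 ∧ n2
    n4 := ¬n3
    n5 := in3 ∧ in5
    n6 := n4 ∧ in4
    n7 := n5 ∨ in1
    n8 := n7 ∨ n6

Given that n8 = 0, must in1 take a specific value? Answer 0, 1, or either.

n8 = n7 ∨ n6 must be 0, so both n7 = 0 and n6 = 0.
n7 = n5 ∨ in1 must be 0, so both n5 = 0 and in1 = 0.
Every assignment with n8 = 0 has in1 = 0; there are 15 such assignment(s).

0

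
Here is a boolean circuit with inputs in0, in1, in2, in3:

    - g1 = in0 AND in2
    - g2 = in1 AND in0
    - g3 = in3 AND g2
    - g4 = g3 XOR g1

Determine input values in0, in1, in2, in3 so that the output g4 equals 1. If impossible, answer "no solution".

in0=1 in1=1 in2=1 in3=0

g4 = g3 XOR g1 must be 1, so g3 and g1 differ.
Check with in0=1 in1=1 in2=1 in3=0:
g1 = in0 AND in2 = 1 AND 1 = 1
g2 = in1 AND in0 = 1 AND 1 = 1
g3 = in3 AND g2 = 0 AND 1 = 0
g4 = g3 XOR g1 = 0 XOR 1 = 1
So g4 = 1 as required.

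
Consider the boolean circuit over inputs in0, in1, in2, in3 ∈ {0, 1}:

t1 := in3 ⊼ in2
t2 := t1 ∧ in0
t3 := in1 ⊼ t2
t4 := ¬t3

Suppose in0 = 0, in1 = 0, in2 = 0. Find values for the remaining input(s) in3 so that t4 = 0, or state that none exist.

in3=1

t4 = ¬t3 must be 0, so t3 = 1.
t3 = in1 ⊼ t2 must be 1, so at least one of in1, t2 is 0.
Check with in0 = 0, in1 = 0, in2 = 0 and in3=1:
t1 = in3 ⊼ in2 = 1 ⊼ 0 = 1
t2 = t1 ∧ in0 = 1 ∧ 0 = 0
t3 = in1 ⊼ t2 = 0 ⊼ 0 = 1
t4 = ¬t3 = ¬1 = 0
So t4 = 0.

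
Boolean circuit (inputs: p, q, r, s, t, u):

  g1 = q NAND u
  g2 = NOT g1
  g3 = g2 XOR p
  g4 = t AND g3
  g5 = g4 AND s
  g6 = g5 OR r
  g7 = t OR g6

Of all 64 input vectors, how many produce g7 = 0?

16

g7 = t OR g6 must be 0, so both t = 0 and g6 = 0.
Enumerating the 64 input combinations, 16 give g7 = 0 and 48 give g7 = 1.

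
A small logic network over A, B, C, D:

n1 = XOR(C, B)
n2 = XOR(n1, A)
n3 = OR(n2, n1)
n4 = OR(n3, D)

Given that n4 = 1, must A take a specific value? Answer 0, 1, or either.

either

Both values of A occur among assignments with n4 = 1:
  A=0: A=0, B=0, C=0, D=1
  A=1: A=1, B=0, C=0, D=0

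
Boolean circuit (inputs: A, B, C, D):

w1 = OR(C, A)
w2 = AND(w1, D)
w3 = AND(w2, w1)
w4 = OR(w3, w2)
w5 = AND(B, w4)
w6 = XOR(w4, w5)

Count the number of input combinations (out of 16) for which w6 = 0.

13

w6 = XOR(w4, w5) must be 0, so w4 and w5 are equal.
Enumerating the 16 input combinations, 13 give w6 = 0 and 3 give w6 = 1.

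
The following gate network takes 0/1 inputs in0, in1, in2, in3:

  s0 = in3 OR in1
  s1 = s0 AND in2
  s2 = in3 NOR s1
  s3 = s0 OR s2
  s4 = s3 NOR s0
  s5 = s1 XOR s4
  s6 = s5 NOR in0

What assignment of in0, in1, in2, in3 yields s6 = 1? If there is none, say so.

s6 = s5 NOR in0 must be 1, so both s5 = 0 and in0 = 0.
s5 = s1 XOR s4 must be 0, so s1 and s4 are equal.
Check with in0=0, in1=0, in2=0, in3=1:
s0 = in3 OR in1 = 1 OR 0 = 1
s1 = s0 AND in2 = 1 AND 0 = 0
s2 = in3 NOR s1 = 1 NOR 0 = 0
s3 = s0 OR s2 = 1 OR 0 = 1
s4 = s3 NOR s0 = 1 NOR 1 = 0
s5 = s1 XOR s4 = 0 XOR 0 = 0
s6 = s5 NOR in0 = 0 NOR 0 = 1
So s6 = 1 as required.

in0=0, in1=0, in2=0, in3=1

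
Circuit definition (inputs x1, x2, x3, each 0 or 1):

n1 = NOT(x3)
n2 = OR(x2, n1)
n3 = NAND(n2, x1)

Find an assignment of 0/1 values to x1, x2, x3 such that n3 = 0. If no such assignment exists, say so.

n3 = NAND(n2, x1) must be 0, so both n2 = 1 and x1 = 1.
Check with x1=1, x2=0, x3=0:
n1 = NOT(x3) = NOT 0 = 1
n2 = OR(x2, n1) = OR(0, 1) = 1
n3 = NAND(n2, x1) = NAND(1, 1) = 0
So n3 = 0 as required.

x1=1, x2=0, x3=0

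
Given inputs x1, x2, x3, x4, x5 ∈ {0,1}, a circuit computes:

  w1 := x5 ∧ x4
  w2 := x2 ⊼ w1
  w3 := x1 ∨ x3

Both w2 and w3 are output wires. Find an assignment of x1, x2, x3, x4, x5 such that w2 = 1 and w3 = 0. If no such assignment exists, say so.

x1=0, x2=1, x3=0, x4=0, x5=0

Check with x1=0, x2=1, x3=0, x4=0, x5=0:
w1 = x5 ∧ x4 = 0 ∧ 0 = 0
w2 = x2 ⊼ w1 = 1 ⊼ 0 = 1
w3 = x1 ∨ x3 = 0 ∨ 0 = 0
So w2 = 1 and w3 = 0.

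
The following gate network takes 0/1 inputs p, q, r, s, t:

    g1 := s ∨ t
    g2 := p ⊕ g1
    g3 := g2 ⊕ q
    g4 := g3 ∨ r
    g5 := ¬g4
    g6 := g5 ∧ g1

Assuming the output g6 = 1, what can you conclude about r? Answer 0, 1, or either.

g6 = g5 ∧ g1 must be 1, so both g5 = 1 and g1 = 1.
Every assignment with g6 = 1 has r = 0; there are 6 such assignment(s).

0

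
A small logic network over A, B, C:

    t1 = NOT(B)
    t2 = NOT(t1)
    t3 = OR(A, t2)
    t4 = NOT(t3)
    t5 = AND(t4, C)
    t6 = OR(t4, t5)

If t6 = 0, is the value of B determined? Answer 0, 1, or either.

Both values of B occur among assignments with t6 = 0:
  B=0: A=1, B=0, C=0
  B=1: A=0, B=1, C=0

either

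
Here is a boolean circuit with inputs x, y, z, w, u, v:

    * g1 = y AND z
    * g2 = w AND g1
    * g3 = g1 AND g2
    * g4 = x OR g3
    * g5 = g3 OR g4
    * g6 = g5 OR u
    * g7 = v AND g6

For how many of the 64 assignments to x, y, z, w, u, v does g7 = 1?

g7 = v AND g6 must be 1, so both v = 1 and g6 = 1.
g6 = g5 OR u must be 1, so at least one of g5, u is 1.
Enumerating the 64 input combinations, 25 give g7 = 1 and 39 give g7 = 0.

25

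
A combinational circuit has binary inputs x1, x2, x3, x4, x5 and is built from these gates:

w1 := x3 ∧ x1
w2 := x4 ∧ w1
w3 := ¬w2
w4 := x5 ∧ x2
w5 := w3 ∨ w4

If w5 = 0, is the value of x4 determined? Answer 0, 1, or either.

1

w5 = w3 ∨ w4 must be 0, so both w3 = 0 and w4 = 0.
Every assignment with w5 = 0 has x4 = 1; there are 3 such assignment(s).
  x1=1, x2=0, x3=1, x4=1, x5=0
  x1=1, x2=0, x3=1, x4=1, x5=1
  x1=1, x2=1, x3=1, x4=1, x5=0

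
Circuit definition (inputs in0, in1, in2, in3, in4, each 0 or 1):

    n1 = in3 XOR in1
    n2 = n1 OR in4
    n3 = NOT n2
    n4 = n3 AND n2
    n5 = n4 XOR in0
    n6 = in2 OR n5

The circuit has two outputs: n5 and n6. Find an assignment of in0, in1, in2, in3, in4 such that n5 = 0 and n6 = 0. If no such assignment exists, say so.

in0=0 in1=0 in2=0 in3=0 in4=1

Check with in0=0 in1=0 in2=0 in3=0 in4=1:
n1 = in3 XOR in1 = 0 XOR 0 = 0
n2 = n1 OR in4 = 0 OR 1 = 1
n3 = NOT n2 = NOT 1 = 0
n4 = n3 AND n2 = 0 AND 1 = 0
n5 = n4 XOR in0 = 0 XOR 0 = 0
n6 = in2 OR n5 = 0 OR 0 = 0
So n5 = 0 and n6 = 0.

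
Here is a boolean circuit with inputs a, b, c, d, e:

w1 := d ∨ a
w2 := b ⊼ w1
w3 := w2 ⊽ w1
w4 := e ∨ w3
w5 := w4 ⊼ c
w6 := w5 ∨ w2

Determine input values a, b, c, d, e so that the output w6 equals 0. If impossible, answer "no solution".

w6 = w5 ∨ w2 must be 0, so both w5 = 0 and w2 = 0.
w5 = w4 ⊼ c must be 0, so both w4 = 1 and c = 1.
w2 = b ⊼ w1 must be 0, so both b = 1 and w1 = 1.
Check with a=1, b=1, c=1, d=1, e=1:
w1 = d ∨ a = 1 ∨ 1 = 1
w2 = b ⊼ w1 = 1 ⊼ 1 = 0
w3 = w2 ⊽ w1 = 0 ⊽ 1 = 0
w4 = e ∨ w3 = 1 ∨ 0 = 1
w5 = w4 ⊼ c = 1 ⊼ 1 = 0
w6 = w5 ∨ w2 = 0 ∨ 0 = 0
So w6 = 0 as required.

a=1, b=1, c=1, d=1, e=1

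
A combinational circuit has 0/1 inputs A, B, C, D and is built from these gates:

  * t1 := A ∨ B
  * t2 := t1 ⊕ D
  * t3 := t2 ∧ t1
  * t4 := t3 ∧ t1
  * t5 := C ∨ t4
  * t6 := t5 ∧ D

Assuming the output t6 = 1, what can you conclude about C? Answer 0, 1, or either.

t6 = t5 ∧ D must be 1, so both t5 = 1 and D = 1.
Every assignment with t6 = 1 has C = 1; there are 4 such assignment(s).
  A=0, B=0, C=1, D=1
  A=0, B=1, C=1, D=1
  A=1, B=0, C=1, D=1
  A=1, B=1, C=1, D=1

1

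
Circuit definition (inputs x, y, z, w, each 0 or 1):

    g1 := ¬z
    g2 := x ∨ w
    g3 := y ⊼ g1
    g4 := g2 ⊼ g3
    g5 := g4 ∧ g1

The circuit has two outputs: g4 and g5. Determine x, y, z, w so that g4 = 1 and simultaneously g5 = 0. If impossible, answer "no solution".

Check with x=0, y=1, z=1, w=0:
g1 = ¬z = ¬1 = 0
g2 = x ∨ w = 0 ∨ 0 = 0
g3 = y ⊼ g1 = 1 ⊼ 0 = 1
g4 = g2 ⊼ g3 = 0 ⊼ 1 = 1
g5 = g4 ∧ g1 = 1 ∧ 0 = 0
So g4 = 1 and g5 = 0.

x=0, y=1, z=1, w=0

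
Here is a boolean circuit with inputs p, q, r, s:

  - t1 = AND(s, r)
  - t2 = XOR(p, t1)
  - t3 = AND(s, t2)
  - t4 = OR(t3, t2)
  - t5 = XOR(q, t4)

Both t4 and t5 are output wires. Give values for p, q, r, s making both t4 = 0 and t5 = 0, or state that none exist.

p=0, q=0, r=0, s=0

Check with p=0, q=0, r=0, s=0:
t1 = AND(s, r) = AND(0, 0) = 0
t2 = XOR(p, t1) = XOR(0, 0) = 0
t3 = AND(s, t2) = AND(0, 0) = 0
t4 = OR(t3, t2) = OR(0, 0) = 0
t5 = XOR(q, t4) = XOR(0, 0) = 0
So t4 = 0 and t5 = 0.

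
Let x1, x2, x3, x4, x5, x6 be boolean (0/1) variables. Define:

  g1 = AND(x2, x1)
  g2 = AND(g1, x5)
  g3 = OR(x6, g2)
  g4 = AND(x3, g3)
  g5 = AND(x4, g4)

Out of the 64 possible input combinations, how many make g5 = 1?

9

g5 = AND(x4, g4) must be 1, so both x4 = 1 and g4 = 1.
Enumerating the 64 input combinations, 9 give g5 = 1 and 55 give g5 = 0.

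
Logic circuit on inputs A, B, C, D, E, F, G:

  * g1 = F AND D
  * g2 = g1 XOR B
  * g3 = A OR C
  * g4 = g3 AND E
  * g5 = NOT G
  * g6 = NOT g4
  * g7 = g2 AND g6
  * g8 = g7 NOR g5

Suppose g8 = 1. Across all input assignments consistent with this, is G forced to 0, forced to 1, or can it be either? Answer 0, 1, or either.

1

g8 = g7 NOR g5 must be 1, so both g7 = 0 and g5 = 0.
g7 = g2 AND g6 must be 0, so at least one of g2, g6 is 0.
g5 = NOT G must be 0, so G = 1.
Every assignment with g8 = 1 has G = 1; there are 44 such assignment(s).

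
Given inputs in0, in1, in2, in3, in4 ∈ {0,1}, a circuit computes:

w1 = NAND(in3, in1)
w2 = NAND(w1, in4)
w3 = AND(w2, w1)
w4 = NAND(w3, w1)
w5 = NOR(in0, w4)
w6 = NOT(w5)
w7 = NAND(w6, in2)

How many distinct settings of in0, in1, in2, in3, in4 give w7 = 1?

w7 = NAND(w6, in2) must be 1, so at least one of w6, in2 is 0.
Enumerating the 32 input combinations, 19 give w7 = 1 and 13 give w7 = 0.

19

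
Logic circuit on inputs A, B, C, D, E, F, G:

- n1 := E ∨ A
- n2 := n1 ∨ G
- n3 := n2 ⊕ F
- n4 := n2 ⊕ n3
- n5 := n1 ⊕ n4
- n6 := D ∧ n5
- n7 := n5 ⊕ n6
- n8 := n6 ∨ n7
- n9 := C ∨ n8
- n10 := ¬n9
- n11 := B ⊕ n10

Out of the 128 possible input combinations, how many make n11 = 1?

n11 = B ⊕ n10 must be 1, so B and n10 differ.
Enumerating the 128 input combinations, 64 give n11 = 1 and 64 give n11 = 0.

64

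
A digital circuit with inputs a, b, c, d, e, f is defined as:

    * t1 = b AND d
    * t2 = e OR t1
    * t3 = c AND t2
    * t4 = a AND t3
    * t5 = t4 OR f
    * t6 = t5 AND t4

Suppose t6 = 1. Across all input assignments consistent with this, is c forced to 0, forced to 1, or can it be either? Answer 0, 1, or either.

1

t6 = t5 AND t4 must be 1, so both t5 = 1 and t4 = 1.
t5 = t4 OR f must be 1, so at least one of t4, f is 1.
Every assignment with t6 = 1 has c = 1; there are 10 such assignment(s).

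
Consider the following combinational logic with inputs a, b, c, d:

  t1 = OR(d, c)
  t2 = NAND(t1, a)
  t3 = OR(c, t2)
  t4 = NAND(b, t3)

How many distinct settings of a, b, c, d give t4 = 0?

7

t4 = NAND(b, t3) must be 0, so both b = 1 and t3 = 1.
t3 = OR(c, t2) must be 1, so at least one of c, t2 is 1.
Enumerating the 16 input combinations, 7 give t4 = 0 and 9 give t4 = 1.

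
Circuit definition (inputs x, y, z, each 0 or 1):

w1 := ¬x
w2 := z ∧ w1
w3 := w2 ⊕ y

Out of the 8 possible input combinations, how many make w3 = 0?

4

w3 = w2 ⊕ y must be 0, so w2 and y are equal.
Satisfying assignments:
  x=0, y=0, z=0
  x=0, y=1, z=1
  x=1, y=0, z=0
  x=1, y=0, z=1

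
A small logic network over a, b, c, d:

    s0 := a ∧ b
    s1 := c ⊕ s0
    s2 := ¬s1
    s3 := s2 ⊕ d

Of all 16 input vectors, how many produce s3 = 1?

s3 = s2 ⊕ d must be 1, so s2 and d differ.
Enumerating the 16 input combinations, 8 give s3 = 1 and 8 give s3 = 0.

8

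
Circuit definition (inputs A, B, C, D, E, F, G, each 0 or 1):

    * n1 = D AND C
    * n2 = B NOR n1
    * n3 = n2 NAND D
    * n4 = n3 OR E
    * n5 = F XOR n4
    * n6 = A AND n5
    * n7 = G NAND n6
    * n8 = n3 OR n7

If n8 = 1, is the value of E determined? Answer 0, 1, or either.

Both values of E occur among assignments with n8 = 1:
  E=0: A=0, B=0, C=0, D=0, E=0, F=0, G=0
  E=1: A=0, B=0, C=0, D=0, E=1, F=0, G=0

either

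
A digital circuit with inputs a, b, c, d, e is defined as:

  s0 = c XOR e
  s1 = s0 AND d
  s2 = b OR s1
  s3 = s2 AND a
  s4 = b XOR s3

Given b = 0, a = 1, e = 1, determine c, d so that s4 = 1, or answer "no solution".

s4 = b XOR s3 must be 1, so b and s3 differ.
Check with b = 0, a = 1, e = 1 and c=0, d=1:
s0 = c XOR e = 0 XOR 1 = 1
s1 = s0 AND d = 1 AND 1 = 1
s2 = b OR s1 = 0 OR 1 = 1
s3 = s2 AND a = 1 AND 1 = 1
s4 = b XOR s3 = 0 XOR 1 = 1
So s4 = 1.

c=0, d=1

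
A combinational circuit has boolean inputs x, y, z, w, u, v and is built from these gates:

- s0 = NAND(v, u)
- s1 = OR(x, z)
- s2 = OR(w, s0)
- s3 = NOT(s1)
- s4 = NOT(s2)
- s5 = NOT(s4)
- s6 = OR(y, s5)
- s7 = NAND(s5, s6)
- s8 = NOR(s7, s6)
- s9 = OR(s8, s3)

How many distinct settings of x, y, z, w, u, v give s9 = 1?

s9 = OR(s8, s3) must be 1, so at least one of s8, s3 is 1.
Enumerating the 64 input combinations, 16 give s9 = 1 and 48 give s9 = 0.

16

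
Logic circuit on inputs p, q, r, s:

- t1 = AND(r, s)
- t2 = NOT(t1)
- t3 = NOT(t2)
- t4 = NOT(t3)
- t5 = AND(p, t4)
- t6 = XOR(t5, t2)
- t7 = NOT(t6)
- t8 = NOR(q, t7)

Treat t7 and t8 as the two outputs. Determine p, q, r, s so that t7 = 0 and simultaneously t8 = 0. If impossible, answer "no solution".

Check with p=0, q=1, r=0, s=1:
t1 = AND(r, s) = AND(0, 1) = 0
t2 = NOT(t1) = NOT 0 = 1
t3 = NOT(t2) = NOT 1 = 0
t4 = NOT(t3) = NOT 0 = 1
t5 = AND(p, t4) = AND(0, 1) = 0
t6 = XOR(t5, t2) = XOR(0, 1) = 1
t7 = NOT(t6) = NOT 1 = 0
t8 = NOR(q, t7) = NOR(1, 0) = 0
So t7 = 0 and t8 = 0.

p=0, q=1, r=0, s=1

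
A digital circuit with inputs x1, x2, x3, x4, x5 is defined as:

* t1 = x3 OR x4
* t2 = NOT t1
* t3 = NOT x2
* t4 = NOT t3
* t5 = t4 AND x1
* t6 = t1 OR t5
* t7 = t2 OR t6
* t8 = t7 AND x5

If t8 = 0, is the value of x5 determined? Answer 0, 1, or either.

0

t8 = t7 AND x5 must be 0, so at least one of t7, x5 is 0.
Every assignment with t8 = 0 has x5 = 0; there are 16 such assignment(s).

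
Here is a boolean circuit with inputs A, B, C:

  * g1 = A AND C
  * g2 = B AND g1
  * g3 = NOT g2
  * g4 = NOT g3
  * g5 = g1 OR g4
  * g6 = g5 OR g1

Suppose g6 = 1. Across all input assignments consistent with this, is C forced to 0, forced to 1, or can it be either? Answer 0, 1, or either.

g6 = g5 OR g1 must be 1, so at least one of g5, g1 is 1.
Every assignment with g6 = 1 has C = 1; there are 2 such assignment(s).
  A=1, B=0, C=1
  A=1, B=1, C=1

1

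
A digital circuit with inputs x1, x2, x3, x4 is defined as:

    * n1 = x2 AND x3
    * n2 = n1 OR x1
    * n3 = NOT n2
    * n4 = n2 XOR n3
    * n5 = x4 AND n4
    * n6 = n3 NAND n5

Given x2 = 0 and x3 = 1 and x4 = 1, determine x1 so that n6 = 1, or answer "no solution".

x1=1

n6 = n3 NAND n5 must be 1, so at least one of n3, n5 is 0.
Check with x2 = 0 and x3 = 1 and x4 = 1 and x1=1:
n1 = x2 AND x3 = 0 AND 1 = 0
n2 = n1 OR x1 = 0 OR 1 = 1
n3 = NOT n2 = NOT 1 = 0
n4 = n2 XOR n3 = 1 XOR 0 = 1
n5 = x4 AND n4 = 1 AND 1 = 1
n6 = n3 NAND n5 = 0 NAND 1 = 1
So n6 = 1.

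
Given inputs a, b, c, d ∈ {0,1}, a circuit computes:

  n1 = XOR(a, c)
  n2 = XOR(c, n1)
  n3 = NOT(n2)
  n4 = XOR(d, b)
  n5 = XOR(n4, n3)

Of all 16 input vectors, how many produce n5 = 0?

n5 = XOR(n4, n3) must be 0, so n4 and n3 are equal.
Enumerating the 16 input combinations, 8 give n5 = 0 and 8 give n5 = 1.

8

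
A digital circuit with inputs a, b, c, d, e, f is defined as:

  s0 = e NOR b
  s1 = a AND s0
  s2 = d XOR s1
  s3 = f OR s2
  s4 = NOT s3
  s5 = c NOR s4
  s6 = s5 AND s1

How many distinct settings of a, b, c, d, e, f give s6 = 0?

s6 = s5 AND s1 must be 0, so at least one of s5, s1 is 0.
Enumerating the 64 input combinations, 61 give s6 = 0 and 3 give s6 = 1.

61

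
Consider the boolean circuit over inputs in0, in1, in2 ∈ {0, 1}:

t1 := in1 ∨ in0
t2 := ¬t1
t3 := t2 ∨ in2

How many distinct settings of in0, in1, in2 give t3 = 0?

3

t3 = t2 ∨ in2 must be 0, so both t2 = 0 and in2 = 0.
Satisfying assignments:
  in0=0, in1=1, in2=0
  in0=1, in1=0, in2=0
  in0=1, in1=1, in2=0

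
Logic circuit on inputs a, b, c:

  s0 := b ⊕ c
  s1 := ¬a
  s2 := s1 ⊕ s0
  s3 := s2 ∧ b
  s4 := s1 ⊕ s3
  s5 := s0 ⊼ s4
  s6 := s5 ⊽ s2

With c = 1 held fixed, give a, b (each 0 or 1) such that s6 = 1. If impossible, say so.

Check with c = 1 and a=0, b=0:
s0 = b ⊕ c = 0 ⊕ 1 = 1
s1 = ¬a = ¬0 = 1
s2 = s1 ⊕ s0 = 1 ⊕ 1 = 0
s3 = s2 ∧ b = 0 ∧ 0 = 0
s4 = s1 ⊕ s3 = 1 ⊕ 0 = 1
s5 = s0 ⊼ s4 = 1 ⊼ 1 = 0
s6 = s5 ⊽ s2 = 0 ⊽ 0 = 1
So s6 = 1.

a=0, b=0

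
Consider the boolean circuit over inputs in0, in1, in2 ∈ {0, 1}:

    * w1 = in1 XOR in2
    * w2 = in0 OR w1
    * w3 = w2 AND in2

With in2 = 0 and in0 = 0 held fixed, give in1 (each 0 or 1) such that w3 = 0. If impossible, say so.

in1=1

w3 = w2 AND in2 must be 0, so at least one of w2, in2 is 0.
Check with in2 = 0 and in0 = 0 and in1=1:
w1 = in1 XOR in2 = 1 XOR 0 = 1
w2 = in0 OR w1 = 0 OR 1 = 1
w3 = w2 AND in2 = 1 AND 0 = 0
So w3 = 0.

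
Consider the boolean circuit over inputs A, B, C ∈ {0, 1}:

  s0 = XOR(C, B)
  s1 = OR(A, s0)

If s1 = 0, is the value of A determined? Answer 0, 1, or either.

0

s1 = OR(A, s0) must be 0, so both A = 0 and s0 = 0.
Every assignment with s1 = 0 has A = 0; there are 2 such assignment(s).
  A=0, B=0, C=0
  A=0, B=1, C=1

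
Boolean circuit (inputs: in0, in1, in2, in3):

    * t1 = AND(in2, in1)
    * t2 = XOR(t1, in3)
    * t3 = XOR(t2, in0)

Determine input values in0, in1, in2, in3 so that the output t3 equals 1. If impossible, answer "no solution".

Check with in0=0, in1=0, in2=0, in3=1:
t1 = AND(in2, in1) = AND(0, 0) = 0
t2 = XOR(t1, in3) = XOR(0, 1) = 1
t3 = XOR(t2, in0) = XOR(1, 0) = 1
So t3 = 1 as required.

in0=0, in1=0, in2=0, in3=1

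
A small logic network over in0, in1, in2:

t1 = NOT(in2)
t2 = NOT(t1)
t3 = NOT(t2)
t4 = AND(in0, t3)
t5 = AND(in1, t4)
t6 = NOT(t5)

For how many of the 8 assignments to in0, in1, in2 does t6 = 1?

7

t6 = NOT(t5) must be 1, so t5 = 0.
Enumerating the 8 input combinations, 7 give t6 = 1 and 1 give t6 = 0.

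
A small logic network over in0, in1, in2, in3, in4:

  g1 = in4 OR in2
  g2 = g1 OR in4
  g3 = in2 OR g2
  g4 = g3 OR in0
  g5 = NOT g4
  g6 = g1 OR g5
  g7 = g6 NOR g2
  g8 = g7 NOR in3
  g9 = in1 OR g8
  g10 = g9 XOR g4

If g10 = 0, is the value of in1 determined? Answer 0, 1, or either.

Both values of in1 occur among assignments with g10 = 0:
  in1=0: in0=0, in1=0, in2=0, in3=0, in4=1
  in1=1: in0=0, in1=1, in2=0, in3=0, in4=1

either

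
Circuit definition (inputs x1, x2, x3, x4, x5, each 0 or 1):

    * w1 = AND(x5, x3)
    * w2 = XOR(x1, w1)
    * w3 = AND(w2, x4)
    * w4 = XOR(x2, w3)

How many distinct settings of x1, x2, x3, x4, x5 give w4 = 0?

w4 = XOR(x2, w3) must be 0, so x2 and w3 are equal.
Enumerating the 32 input combinations, 16 give w4 = 0 and 16 give w4 = 1.

16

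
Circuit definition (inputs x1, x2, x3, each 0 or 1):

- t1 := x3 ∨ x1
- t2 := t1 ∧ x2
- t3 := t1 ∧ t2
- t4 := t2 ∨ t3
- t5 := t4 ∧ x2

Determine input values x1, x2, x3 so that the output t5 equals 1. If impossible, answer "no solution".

t5 = t4 ∧ x2 must be 1, so both t4 = 1 and x2 = 1.
t4 = t2 ∨ t3 must be 1, so at least one of t2, t3 is 1.
Check with x1=1, x2=1, x3=0:
t1 = x3 ∨ x1 = 0 ∨ 1 = 1
t2 = t1 ∧ x2 = 1 ∧ 1 = 1
t3 = t1 ∧ t2 = 1 ∧ 1 = 1
t4 = t2 ∨ t3 = 1 ∨ 1 = 1
t5 = t4 ∧ x2 = 1 ∧ 1 = 1
So t5 = 1 as required.

x1=1, x2=1, x3=0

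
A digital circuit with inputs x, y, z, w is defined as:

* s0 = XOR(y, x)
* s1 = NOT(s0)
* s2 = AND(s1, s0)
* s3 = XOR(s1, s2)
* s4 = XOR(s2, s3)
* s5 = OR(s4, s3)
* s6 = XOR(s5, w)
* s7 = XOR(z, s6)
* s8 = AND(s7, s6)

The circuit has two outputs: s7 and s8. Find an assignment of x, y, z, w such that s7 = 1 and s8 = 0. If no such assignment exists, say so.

x=0, y=1, z=1, w=0

Check with x=0, y=1, z=1, w=0:
s0 = XOR(y, x) = XOR(1, 0) = 1
s1 = NOT(s0) = NOT 1 = 0
s2 = AND(s1, s0) = AND(0, 1) = 0
s3 = XOR(s1, s2) = XOR(0, 0) = 0
s4 = XOR(s2, s3) = XOR(0, 0) = 0
s5 = OR(s4, s3) = OR(0, 0) = 0
s6 = XOR(s5, w) = XOR(0, 0) = 0
s7 = XOR(z, s6) = XOR(1, 0) = 1
s8 = AND(s7, s6) = AND(1, 0) = 0
So s7 = 1 and s8 = 0.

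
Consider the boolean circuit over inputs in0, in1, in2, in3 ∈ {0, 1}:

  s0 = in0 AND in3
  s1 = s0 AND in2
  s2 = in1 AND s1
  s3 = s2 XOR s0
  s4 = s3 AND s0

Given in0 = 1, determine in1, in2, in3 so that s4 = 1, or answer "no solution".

Check with in0 = 1 and in1=0, in2=1, in3=1:
s0 = in0 AND in3 = 1 AND 1 = 1
s1 = s0 AND in2 = 1 AND 1 = 1
s2 = in1 AND s1 = 0 AND 1 = 0
s3 = s2 XOR s0 = 0 XOR 1 = 1
s4 = s3 AND s0 = 1 AND 1 = 1
So s4 = 1.

in1=0, in2=1, in3=1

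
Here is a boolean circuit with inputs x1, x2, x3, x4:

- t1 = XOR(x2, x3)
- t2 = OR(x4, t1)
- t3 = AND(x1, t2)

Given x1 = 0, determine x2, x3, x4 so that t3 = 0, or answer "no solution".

x2=0, x3=1, x4=1

Check with x1 = 0 and x2=0, x3=1, x4=1:
t1 = XOR(x2, x3) = XOR(0, 1) = 1
t2 = OR(x4, t1) = OR(1, 1) = 1
t3 = AND(x1, t2) = AND(0, 1) = 0
So t3 = 0.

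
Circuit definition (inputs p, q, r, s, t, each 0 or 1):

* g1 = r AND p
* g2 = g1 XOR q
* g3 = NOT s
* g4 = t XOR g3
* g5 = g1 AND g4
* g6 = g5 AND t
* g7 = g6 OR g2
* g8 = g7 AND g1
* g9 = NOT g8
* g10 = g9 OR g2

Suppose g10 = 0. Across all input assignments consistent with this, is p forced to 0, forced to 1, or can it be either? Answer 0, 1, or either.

g10 = g9 OR g2 must be 0, so both g9 = 0 and g2 = 0.
Every assignment with g10 = 0 has p = 1; there are 1 such assignment(s).
  p=1, q=1, r=1, s=1, t=1

1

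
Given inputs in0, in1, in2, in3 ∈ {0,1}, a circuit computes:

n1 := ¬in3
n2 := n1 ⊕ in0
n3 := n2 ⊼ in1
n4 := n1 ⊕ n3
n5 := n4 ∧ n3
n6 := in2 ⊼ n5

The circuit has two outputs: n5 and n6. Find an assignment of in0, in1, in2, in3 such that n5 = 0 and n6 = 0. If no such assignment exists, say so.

no solution exists

Across all 16 input combinations, none give both n5 = 0 and n6 = 0.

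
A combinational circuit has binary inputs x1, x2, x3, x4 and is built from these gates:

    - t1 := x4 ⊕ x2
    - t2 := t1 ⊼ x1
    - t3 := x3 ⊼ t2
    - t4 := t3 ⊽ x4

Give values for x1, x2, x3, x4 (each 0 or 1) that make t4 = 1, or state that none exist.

x1=0 x2=0 x3=1 x4=0

Check with x1=0 x2=0 x3=1 x4=0:
t1 = x4 ⊕ x2 = 0 ⊕ 0 = 0
t2 = t1 ⊼ x1 = 0 ⊼ 0 = 1
t3 = x3 ⊼ t2 = 1 ⊼ 1 = 0
t4 = t3 ⊽ x4 = 0 ⊽ 0 = 1
So t4 = 1 as required.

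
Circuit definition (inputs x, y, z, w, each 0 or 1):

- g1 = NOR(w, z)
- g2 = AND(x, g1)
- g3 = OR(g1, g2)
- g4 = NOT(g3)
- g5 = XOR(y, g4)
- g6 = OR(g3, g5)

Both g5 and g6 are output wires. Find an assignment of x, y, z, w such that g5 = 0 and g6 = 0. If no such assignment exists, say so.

x=1, y=1, z=0, w=1

Check with x=1, y=1, z=0, w=1:
g1 = NOR(w, z) = NOR(1, 0) = 0
g2 = AND(x, g1) = AND(1, 0) = 0
g3 = OR(g1, g2) = OR(0, 0) = 0
g4 = NOT(g3) = NOT 0 = 1
g5 = XOR(y, g4) = XOR(1, 1) = 0
g6 = OR(g3, g5) = OR(0, 0) = 0
So g5 = 0 and g6 = 0.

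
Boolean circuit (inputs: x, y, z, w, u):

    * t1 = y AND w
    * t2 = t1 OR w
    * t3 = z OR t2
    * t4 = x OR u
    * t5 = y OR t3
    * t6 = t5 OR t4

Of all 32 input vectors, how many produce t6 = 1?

t6 = t5 OR t4 must be 1, so at least one of t5, t4 is 1.
Enumerating the 32 input combinations, 31 give t6 = 1 and 1 give t6 = 0.

31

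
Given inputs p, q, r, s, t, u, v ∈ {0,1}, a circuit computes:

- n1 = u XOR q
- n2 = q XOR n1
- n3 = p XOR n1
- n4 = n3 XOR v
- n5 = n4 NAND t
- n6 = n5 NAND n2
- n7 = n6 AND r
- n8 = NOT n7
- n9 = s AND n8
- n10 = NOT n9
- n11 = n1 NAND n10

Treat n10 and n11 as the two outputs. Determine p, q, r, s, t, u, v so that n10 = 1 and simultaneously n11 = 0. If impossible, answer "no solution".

Check with p=1, q=0, r=1, s=1, t=1, u=1, v=1:
n1 = u XOR q = 1 XOR 0 = 1
n2 = q XOR n1 = 0 XOR 1 = 1
n3 = p XOR n1 = 1 XOR 1 = 0
n4 = n3 XOR v = 0 XOR 1 = 1
n5 = n4 NAND t = 1 NAND 1 = 0
n6 = n5 NAND n2 = 0 NAND 1 = 1
n7 = n6 AND r = 1 AND 1 = 1
n8 = NOT n7 = NOT 1 = 0
n9 = s AND n8 = 1 AND 0 = 0
n10 = NOT n9 = NOT 0 = 1
n11 = n1 NAND n10 = 1 NAND 1 = 0
So n10 = 1 and n11 = 0.

p=1, q=0, r=1, s=1, t=1, u=1, v=1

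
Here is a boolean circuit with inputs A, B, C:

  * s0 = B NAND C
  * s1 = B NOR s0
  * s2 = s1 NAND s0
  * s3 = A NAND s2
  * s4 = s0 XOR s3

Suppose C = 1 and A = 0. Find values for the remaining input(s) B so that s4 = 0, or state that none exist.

B=0

s4 = s0 XOR s3 must be 0, so s0 and s3 are equal.
Check with C = 1 and A = 0 and B=0:
s0 = B NAND C = 0 NAND 1 = 1
s1 = B NOR s0 = 0 NOR 1 = 0
s2 = s1 NAND s0 = 0 NAND 1 = 1
s3 = A NAND s2 = 0 NAND 1 = 1
s4 = s0 XOR s3 = 1 XOR 1 = 0
So s4 = 0.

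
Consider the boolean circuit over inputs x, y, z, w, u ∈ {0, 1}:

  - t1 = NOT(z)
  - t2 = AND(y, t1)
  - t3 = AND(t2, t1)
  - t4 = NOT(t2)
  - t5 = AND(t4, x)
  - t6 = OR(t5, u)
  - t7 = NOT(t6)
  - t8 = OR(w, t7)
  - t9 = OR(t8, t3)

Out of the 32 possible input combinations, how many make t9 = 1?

t9 = OR(t8, t3) must be 1, so at least one of t8, t3 is 1.
Enumerating the 32 input combinations, 23 give t9 = 1 and 9 give t9 = 0.

23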